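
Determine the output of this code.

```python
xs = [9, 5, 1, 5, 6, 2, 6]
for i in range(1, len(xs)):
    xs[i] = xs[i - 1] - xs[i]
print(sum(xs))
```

-20

i=1: xs[1] = 9-5 = 4 → [9, 4, 1, 5, 6, 2, 6]
i=2: xs[2] = 4-1 = 3 → [9, 4, 3, 5, 6, 2, 6]
i=3: xs[3] = 3-5 = -2 → [9, 4, 3, -2, 6, 2, 6]
i=4: xs[4] = (-2)-6 = -8 → [9, 4, 3, -2, -8, 2, 6]
i=5: xs[5] = (-8)-2 = -10 → [9, 4, 3, -2, -8, -10, 6]
i=6: xs[6] = (-10)-6 = -16 → [9, 4, 3, -2, -8, -10, -16]
sum = -20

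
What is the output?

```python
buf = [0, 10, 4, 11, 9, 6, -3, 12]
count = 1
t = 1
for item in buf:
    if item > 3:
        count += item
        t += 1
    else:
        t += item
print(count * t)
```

212

item=0: not >3; t=1
item=10: >3, count = 1+10 = 11; t=2
item=4: >3, count = 11+4 = 15; t=3
item=11: >3, count = 15+11 = 26; t=4
item=9: >3, count = 26+9 = 35; t=5
item=6: >3, count = 35+6 = 41; t=6
item=-3: not >3; t=3
item=12: >3, count = 41+12 = 53; t=4
count*t = 53*4 = 212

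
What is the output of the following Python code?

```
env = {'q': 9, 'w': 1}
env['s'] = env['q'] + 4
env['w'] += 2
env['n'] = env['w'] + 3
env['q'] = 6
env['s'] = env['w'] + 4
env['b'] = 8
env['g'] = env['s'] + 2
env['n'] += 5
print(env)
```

env['s'] = env['q']+4 = 13 → {'q': 9, 'w': 1, 's': 13}
env['w'] = 1+2 = 3 → {'q': 9, 'w': 3, 's': 13}
env['n'] = env['w']+3 = 6 → {'q': 9, 'w': 3, 's': 13, 'n': 6}
env['q'] = 6 → {'q': 6, 'w': 3, 's': 13, 'n': 6}
env['s'] = env['w']+4 = 7 → {'q': 6, 'w': 3, 's': 7, 'n': 6}
env['b'] = 8 → {'q': 6, 'w': 3, 's': 7, 'n': 6, 'b': 8}
env['g'] = env['s']+2 = 9 → {'q': 6, 'w': 3, 's': 7, 'n': 6, 'b': 8, 'g': 9}
env['n'] = 6+5 = 11 → {'q': 6, 'w': 3, 's': 7, 'n': 11, 'b': 8, 'g': 9}

{'q': 6, 'w': 3, 's': 7, 'n': 11, 'b': 8, 'g': 9}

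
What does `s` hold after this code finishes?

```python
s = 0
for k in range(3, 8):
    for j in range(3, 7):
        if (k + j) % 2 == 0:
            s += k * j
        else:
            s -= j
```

k=3,j=3: even sum, s = 0+9 = 9
k=3,j=4: odd sum, s = 9-4 = 5
k=3,j=5: even sum, s = 5+15 = 20
k=3,j=6: odd sum, s = 20-6 = 14
k=4,j=3: odd sum, s = 14-3 = 11
k=4,j=4: even sum, s = 11+16 = 27
k=4,j=5: odd sum, s = 27-5 = 22
k=4,j=6: even sum, s = 22+24 = 46
k=5,j=3: even sum, s = 46+15 = 61
k=5,j=4: odd sum, s = 61-4 = 57
k=5,j=5: even sum, s = 57+25 = 82
k=5,j=6: odd sum, s = 82-6 = 76
k=6,j=3: odd sum, s = 76-3 = 73
k=6,j=4: even sum, s = 73+24 = 97
k=6,j=5: odd sum, s = 97-5 = 92
k=6,j=6: even sum, s = 92+36 = 128
k=7,j=3: even sum, s = 128+21 = 149
k=7,j=4: odd sum, s = 149-4 = 145
k=7,j=5: even sum, s = 145+35 = 180
k=7,j=6: odd sum, s = 180-6 = 174

174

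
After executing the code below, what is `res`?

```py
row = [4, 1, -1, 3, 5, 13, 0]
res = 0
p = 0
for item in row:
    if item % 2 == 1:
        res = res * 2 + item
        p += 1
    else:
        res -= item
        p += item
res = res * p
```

item=4: not odd, res = 0-4 = -4; p=4
item=1: odd, res = (-4)*2+1 = -7; p=5
item=-1: odd, res = (-7)*2+(-1) = -15; p=6
item=3: odd, res = (-15)*2+3 = -27; p=7
item=5: odd, res = (-27)*2+5 = -49; p=8
item=13: odd, res = (-49)*2+13 = -85; p=9
item=0: not odd, res = (-85)-0 = -85; p=9
res*p = (-85)*9 = -765

-765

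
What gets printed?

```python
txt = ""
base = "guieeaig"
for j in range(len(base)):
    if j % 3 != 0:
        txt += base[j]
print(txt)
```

j=0: skip
j=1: add 'u' → 'u'
j=2: add 'i' → 'ui'
j=3: skip
j=4: add 'e' → 'uie'
j=5: add 'a' → 'uiea'
j=6: skip
j=7: add 'g' → 'uieag'

uieag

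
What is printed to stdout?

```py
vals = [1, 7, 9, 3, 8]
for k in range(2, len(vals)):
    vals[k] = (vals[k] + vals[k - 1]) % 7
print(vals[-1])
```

6

k=2: vals[2] = (9+7)%7 = 2 → [1, 7, 2, 3, 8]
k=3: vals[3] = (3+2)%7 = 5 → [1, 7, 2, 5, 8]
k=4: vals[4] = (8+5)%7 = 6 → [1, 7, 2, 5, 6]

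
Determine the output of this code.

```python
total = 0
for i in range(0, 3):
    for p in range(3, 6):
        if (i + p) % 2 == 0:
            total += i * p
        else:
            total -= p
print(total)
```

-4

i=0,p=3: odd sum, total = 0-3 = -3
i=0,p=4: even sum, total = (-3)+0 = -3
i=0,p=5: odd sum, total = (-3)-5 = -8
i=1,p=3: even sum, total = (-8)+3 = -5
i=1,p=4: odd sum, total = (-5)-4 = -9
i=1,p=5: even sum, total = (-9)+5 = -4
i=2,p=3: odd sum, total = (-4)-3 = -7
i=2,p=4: even sum, total = (-7)+8 = 1
i=2,p=5: odd sum, total = 1-5 = -4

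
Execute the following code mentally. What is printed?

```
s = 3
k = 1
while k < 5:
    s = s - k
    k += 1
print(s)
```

k=1: s = 3-1 = 2
k=2: s = 2-2 = 0
k=3: s = 0-3 = -3
k=4: s = (-3)-4 = -7

-7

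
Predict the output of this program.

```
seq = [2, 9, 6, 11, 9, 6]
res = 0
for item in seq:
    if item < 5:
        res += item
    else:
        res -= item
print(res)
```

-39

item=2: <5, res = 0+2 = 2
item=9: not <5, res = 2-9 = -7
item=6: not <5, res = (-7)-6 = -13
item=11: not <5, res = (-13)-11 = -24
item=9: not <5, res = (-24)-9 = -33
item=6: not <5, res = (-33)-6 = -39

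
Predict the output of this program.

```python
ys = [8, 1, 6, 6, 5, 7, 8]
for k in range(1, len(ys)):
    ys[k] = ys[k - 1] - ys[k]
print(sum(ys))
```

-41

k=1: ys[1] = 8-1 = 7 → [8, 7, 6, 6, 5, 7, 8]
k=2: ys[2] = 7-6 = 1 → [8, 7, 1, 6, 5, 7, 8]
k=3: ys[3] = 1-6 = -5 → [8, 7, 1, -5, 5, 7, 8]
k=4: ys[4] = (-5)-5 = -10 → [8, 7, 1, -5, -10, 7, 8]
k=5: ys[5] = (-10)-7 = -17 → [8, 7, 1, -5, -10, -17, 8]
k=6: ys[6] = (-17)-8 = -25 → [8, 7, 1, -5, -10, -17, -25]
sum = -41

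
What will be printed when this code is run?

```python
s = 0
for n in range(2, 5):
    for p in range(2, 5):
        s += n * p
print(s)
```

n=2,p=2: s = 0+4 = 4
n=2,p=3: s = 4+6 = 10
n=2,p=4: s = 10+8 = 18
n=3,p=2: s = 18+6 = 24
n=3,p=3: s = 24+9 = 33
n=3,p=4: s = 33+12 = 45
n=4,p=2: s = 45+8 = 53
n=4,p=3: s = 53+12 = 65
n=4,p=4: s = 65+16 = 81

81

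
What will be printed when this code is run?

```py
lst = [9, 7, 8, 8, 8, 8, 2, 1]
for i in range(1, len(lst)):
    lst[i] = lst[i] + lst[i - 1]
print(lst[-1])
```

i=1: lst[1] = 7+9 = 16 → [9, 16, 8, 8, 8, 8, 2, 1]
i=2: lst[2] = 8+16 = 24 → [9, 16, 24, 8, 8, 8, 2, 1]
i=3: lst[3] = 8+24 = 32 → [9, 16, 24, 32, 8, 8, 2, 1]
i=4: lst[4] = 8+32 = 40 → [9, 16, 24, 32, 40, 8, 2, 1]
i=5: lst[5] = 8+40 = 48 → [9, 16, 24, 32, 40, 48, 2, 1]
i=6: lst[6] = 2+48 = 50 → [9, 16, 24, 32, 40, 48, 50, 1]
i=7: lst[7] = 1+50 = 51 → [9, 16, 24, 32, 40, 48, 50, 51]

51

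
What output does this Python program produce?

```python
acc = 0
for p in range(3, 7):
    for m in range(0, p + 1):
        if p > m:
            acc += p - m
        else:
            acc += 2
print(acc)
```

p=3,m=0: 3>0, acc = 0+3 = 3
p=3,m=1: 3>1, acc = 3+2 = 5
p=3,m=2: 3>2, acc = 5+1 = 6
p=3,m=3: not 3>3, acc = 6+2 = 8
p=4,m=0: 4>0, acc = 8+4 = 12
p=4,m=1: 4>1, acc = 12+3 = 15
p=4,m=2: 4>2, acc = 15+2 = 17
p=4,m=3: 4>3, acc = 17+1 = 18
p=4,m=4: not 4>4, acc = 18+2 = 20
p=5,m=0: 5>0, acc = 20+5 = 25
p=5,m=1: 5>1, acc = 25+4 = 29
p=5,m=2: 5>2, acc = 29+3 = 32
p=5,m=3: 5>3, acc = 32+2 = 34
p=5,m=4: 5>4, acc = 34+1 = 35
p=5,m=5: not 5>5, acc = 35+2 = 37
p=6,m=0: 6>0, acc = 37+6 = 43
p=6,m=1: 6>1, acc = 43+5 = 48
p=6,m=2: 6>2, acc = 48+4 = 52
p=6,m=3: 6>3, acc = 52+3 = 55
p=6,m=4: 6>4, acc = 55+2 = 57
p=6,m=5: 6>5, acc = 57+1 = 58
p=6,m=6: not 6>6, acc = 58+2 = 60

60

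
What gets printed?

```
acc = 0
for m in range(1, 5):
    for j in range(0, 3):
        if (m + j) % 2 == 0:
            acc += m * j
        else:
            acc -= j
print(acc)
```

m=1,j=0: odd sum, acc = 0-0 = 0
m=1,j=1: even sum, acc = 0+1 = 1
m=1,j=2: odd sum, acc = 1-2 = -1
m=2,j=0: even sum, acc = (-1)+0 = -1
m=2,j=1: odd sum, acc = (-1)-1 = -2
m=2,j=2: even sum, acc = (-2)+4 = 2
m=3,j=0: odd sum, acc = 2-0 = 2
m=3,j=1: even sum, acc = 2+3 = 5
m=3,j=2: odd sum, acc = 5-2 = 3
m=4,j=0: even sum, acc = 3+0 = 3
m=4,j=1: odd sum, acc = 3-1 = 2
m=4,j=2: even sum, acc = 2+8 = 10

10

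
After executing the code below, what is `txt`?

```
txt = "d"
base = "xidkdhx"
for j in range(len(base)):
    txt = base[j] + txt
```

j=0: prepend 'x' → 'xd'
j=1: prepend 'i' → 'ixd'
j=2: prepend 'd' → 'dixd'
j=3: prepend 'k' → 'kdixd'
j=4: prepend 'd' → 'dkdixd'
j=5: prepend 'h' → 'hdkdixd'
j=6: prepend 'x' → 'xhdkdixd'

'xhdkdixd'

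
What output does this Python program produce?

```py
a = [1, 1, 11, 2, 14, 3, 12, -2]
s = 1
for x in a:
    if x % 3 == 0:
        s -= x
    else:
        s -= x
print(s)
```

-41

x=1: not %3==0, s = 1-1 = 0
x=1: not %3==0, s = 0-1 = -1
x=11: not %3==0, s = (-1)-11 = -12
x=2: not %3==0, s = (-12)-2 = -14
x=14: not %3==0, s = (-14)-14 = -28
x=3: %3==0, s = (-28)-3 = -31
x=12: %3==0, s = (-31)-12 = -43
x=-2: not %3==0, s = (-43)-(-2) = -41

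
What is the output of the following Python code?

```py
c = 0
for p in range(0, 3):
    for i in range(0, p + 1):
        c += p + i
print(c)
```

12

p=0,i=0: c = 0+0 = 0
p=1,i=0: c = 0+1 = 1
p=1,i=1: c = 1+2 = 3
p=2,i=0: c = 3+2 = 5
p=2,i=1: c = 5+3 = 8
p=2,i=2: c = 8+4 = 12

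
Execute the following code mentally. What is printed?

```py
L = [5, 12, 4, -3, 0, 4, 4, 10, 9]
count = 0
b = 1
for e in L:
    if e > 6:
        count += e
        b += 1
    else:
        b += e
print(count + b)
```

49

e=5: not >6; b=6
e=12: >6, count = 0+12 = 12; b=7
e=4: not >6; b=11
e=-3: not >6; b=8
e=0: not >6; b=8
e=4: not >6; b=12
e=4: not >6; b=16
e=10: >6, count = 12+10 = 22; b=17
e=9: >6, count = 22+9 = 31; b=18
count+b = 31+18 = 49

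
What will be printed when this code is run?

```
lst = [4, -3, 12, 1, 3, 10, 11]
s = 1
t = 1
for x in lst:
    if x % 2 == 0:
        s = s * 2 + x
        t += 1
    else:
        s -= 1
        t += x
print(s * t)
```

x=4: even, s = 1*2+4 = 6; t=2
x=-3: not even, s = 6-1 = 5; t=-1
x=12: even, s = 5*2+12 = 22; t=0
x=1: not even, s = 22-1 = 21; t=1
x=3: not even, s = 21-1 = 20; t=4
x=10: even, s = 20*2+10 = 50; t=5
x=11: not even, s = 50-1 = 49; t=16
s*t = 49*16 = 784

784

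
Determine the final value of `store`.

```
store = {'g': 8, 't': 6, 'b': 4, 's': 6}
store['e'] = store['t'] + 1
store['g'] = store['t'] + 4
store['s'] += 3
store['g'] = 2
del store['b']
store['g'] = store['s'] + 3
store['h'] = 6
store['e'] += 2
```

store['e'] = store['t']+1 = 7 → {'g': 8, 't': 6, 'b': 4, 's': 6, 'e': 7}
store['g'] = store['t']+4 = 10 → {'g': 10, 't': 6, 'b': 4, 's': 6, 'e': 7}
store['s'] = 6+3 = 9 → {'g': 10, 't': 6, 'b': 4, 's': 9, 'e': 7}
store['g'] = 2 → {'g': 2, 't': 6, 'b': 4, 's': 9, 'e': 7}
del 'b' → {'g': 2, 't': 6, 's': 9, 'e': 7}
store['g'] = store['s']+3 = 12 → {'g': 12, 't': 6, 's': 9, 'e': 7}
store['h'] = 6 → {'g': 12, 't': 6, 's': 9, 'e': 7, 'h': 6}
store['e'] = 7+2 = 9 → {'g': 12, 't': 6, 's': 9, 'e': 9, 'h': 6}

{'g': 12, 't': 6, 's': 9, 'e': 9, 'h': 6}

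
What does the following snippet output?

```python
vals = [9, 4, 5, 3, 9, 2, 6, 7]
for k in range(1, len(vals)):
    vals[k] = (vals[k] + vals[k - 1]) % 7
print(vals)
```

k=1: vals[1] = (4+9)%7 = 6 → [9, 6, 5, 3, 9, 2, 6, 7]
k=2: vals[2] = (5+6)%7 = 4 → [9, 6, 4, 3, 9, 2, 6, 7]
k=3: vals[3] = (3+4)%7 = 0 → [9, 6, 4, 0, 9, 2, 6, 7]
k=4: vals[4] = (9+0)%7 = 2 → [9, 6, 4, 0, 2, 2, 6, 7]
k=5: vals[5] = (2+2)%7 = 4 → [9, 6, 4, 0, 2, 4, 6, 7]
k=6: vals[6] = (6+4)%7 = 3 → [9, 6, 4, 0, 2, 4, 3, 7]
k=7: vals[7] = (7+3)%7 = 3 → [9, 6, 4, 0, 2, 4, 3, 3]

[9, 6, 4, 0, 2, 4, 3, 3]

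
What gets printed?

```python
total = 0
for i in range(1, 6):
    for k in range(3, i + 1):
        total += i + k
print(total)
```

i=3,k=3: total = 0+6 = 6
i=4,k=3: total = 6+7 = 13
i=4,k=4: total = 13+8 = 21
i=5,k=3: total = 21+8 = 29
i=5,k=4: total = 29+9 = 38
i=5,k=5: total = 38+10 = 48

48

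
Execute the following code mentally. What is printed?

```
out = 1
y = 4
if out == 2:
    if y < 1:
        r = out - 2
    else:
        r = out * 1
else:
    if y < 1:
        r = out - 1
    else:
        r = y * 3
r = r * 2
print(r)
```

24

out=1, y=4
out == 2 is False; y < 1 is False
→ r = y * 3 = 12
r = 12*2 = 24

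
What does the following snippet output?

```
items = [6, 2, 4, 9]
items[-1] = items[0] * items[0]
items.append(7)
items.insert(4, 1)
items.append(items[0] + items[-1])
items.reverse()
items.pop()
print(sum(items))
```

items[-1] = items[0]*items[0] = 6*6 = 36 → [6, 2, 4, 36]
append 7 → [6, 2, 4, 36, 7]
insert 1 at 4 → [6, 2, 4, 36, 1, 7]
append items[0]+items[-1] = 6+7 = 13 → [6, 2, 4, 36, 1, 7, 13]
reverse → [13, 7, 1, 36, 4, 2, 6]
pop() removes 6 → [13, 7, 1, 36, 4, 2]
sum = 63

63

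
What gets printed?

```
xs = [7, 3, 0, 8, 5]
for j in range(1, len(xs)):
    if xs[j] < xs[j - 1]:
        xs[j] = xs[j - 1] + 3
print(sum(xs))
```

j=1: 3<7, xs[1] = 7+3 = 10 → [7, 10, 0, 8, 5]
j=2: 0<10, xs[2] = 10+3 = 13 → [7, 10, 13, 8, 5]
j=3: 8<13, xs[3] = 13+3 = 16 → [7, 10, 13, 16, 5]
j=4: 5<16, xs[4] = 16+3 = 19 → [7, 10, 13, 16, 19]
sum = 65

65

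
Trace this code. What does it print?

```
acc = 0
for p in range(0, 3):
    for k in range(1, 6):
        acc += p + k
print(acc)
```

p=0,k=1: acc = 0+1 = 1
p=0,k=2: acc = 1+2 = 3
p=0,k=3: acc = 3+3 = 6
p=0,k=4: acc = 6+4 = 10
p=0,k=5: acc = 10+5 = 15
p=1,k=1: acc = 15+2 = 17
p=1,k=2: acc = 17+3 = 20
p=1,k=3: acc = 20+4 = 24
p=1,k=4: acc = 24+5 = 29
p=1,k=5: acc = 29+6 = 35
p=2,k=1: acc = 35+3 = 38
p=2,k=2: acc = 38+4 = 42
p=2,k=3: acc = 42+5 = 47
p=2,k=4: acc = 47+6 = 53
p=2,k=5: acc = 53+7 = 60

60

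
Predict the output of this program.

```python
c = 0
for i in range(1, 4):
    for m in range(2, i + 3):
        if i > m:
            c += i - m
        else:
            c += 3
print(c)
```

i=1,m=2: not 1>2, c = 0+3 = 3
i=1,m=3: not 1>3, c = 3+3 = 6
i=2,m=2: not 2>2, c = 6+3 = 9
i=2,m=3: not 2>3, c = 9+3 = 12
i=2,m=4: not 2>4, c = 12+3 = 15
i=3,m=2: 3>2, c = 15+1 = 16
i=3,m=3: not 3>3, c = 16+3 = 19
i=3,m=4: not 3>4, c = 19+3 = 22
i=3,m=5: not 3>5, c = 22+3 = 25

25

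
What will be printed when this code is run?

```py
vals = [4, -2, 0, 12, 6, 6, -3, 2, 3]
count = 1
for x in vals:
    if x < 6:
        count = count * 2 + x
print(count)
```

155

x=4: <6, count = 1*2+4 = 6
x=-2: <6, count = 6*2+(-2) = 10
x=0: <6, count = 10*2+0 = 20
x=12: not <6
x=6: not <6
x=6: not <6
x=-3: <6, count = 20*2+(-3) = 37
x=2: <6, count = 37*2+2 = 76
x=3: <6, count = 76*2+3 = 155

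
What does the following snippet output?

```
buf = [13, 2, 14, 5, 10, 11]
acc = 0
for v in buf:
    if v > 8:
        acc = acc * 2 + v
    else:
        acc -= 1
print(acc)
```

179

v=13: >8, acc = 0*2+13 = 13
v=2: not >8, acc = 13-1 = 12
v=14: >8, acc = 12*2+14 = 38
v=5: not >8, acc = 38-1 = 37
v=10: >8, acc = 37*2+10 = 84
v=11: >8, acc = 84*2+11 = 179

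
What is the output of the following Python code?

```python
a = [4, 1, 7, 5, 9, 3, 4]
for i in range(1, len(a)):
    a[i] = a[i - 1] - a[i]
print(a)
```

[4, 3, -4, -9, -18, -21, -25]

i=1: a[1] = 4-1 = 3 → [4, 3, 7, 5, 9, 3, 4]
i=2: a[2] = 3-7 = -4 → [4, 3, -4, 5, 9, 3, 4]
i=3: a[3] = (-4)-5 = -9 → [4, 3, -4, -9, 9, 3, 4]
i=4: a[4] = (-9)-9 = -18 → [4, 3, -4, -9, -18, 3, 4]
i=5: a[5] = (-18)-3 = -21 → [4, 3, -4, -9, -18, -21, 4]
i=6: a[6] = (-21)-4 = -25 → [4, 3, -4, -9, -18, -21, -25]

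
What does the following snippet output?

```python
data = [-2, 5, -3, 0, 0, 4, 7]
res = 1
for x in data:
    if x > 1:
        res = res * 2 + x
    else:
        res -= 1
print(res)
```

x=-2: not >1, res = 1-1 = 0
x=5: >1, res = 0*2+5 = 5
x=-3: not >1, res = 5-1 = 4
x=0: not >1, res = 4-1 = 3
x=0: not >1, res = 3-1 = 2
x=4: >1, res = 2*2+4 = 8
x=7: >1, res = 8*2+7 = 23

23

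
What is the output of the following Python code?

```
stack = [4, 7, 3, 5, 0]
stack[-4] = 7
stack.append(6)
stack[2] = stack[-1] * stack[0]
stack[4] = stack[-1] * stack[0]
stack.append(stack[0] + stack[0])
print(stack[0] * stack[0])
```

stack[-4] = 7 → [4, 7, 3, 5, 0]
append 6 → [4, 7, 3, 5, 0, 6]
stack[2] = stack[-1]*stack[0] = 6*4 = 24 → [4, 7, 24, 5, 0, 6]
stack[4] = stack[-1]*stack[0] = 6*4 = 24 → [4, 7, 24, 5, 24, 6]
append stack[0]+stack[0] = 4+4 = 8 → [4, 7, 24, 5, 24, 6, 8]
stack[0]*stack[0] = 4*4 = 16

16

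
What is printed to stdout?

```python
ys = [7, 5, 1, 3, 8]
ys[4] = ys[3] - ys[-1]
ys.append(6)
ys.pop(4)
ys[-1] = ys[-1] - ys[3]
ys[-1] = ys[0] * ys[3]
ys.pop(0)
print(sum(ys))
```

30

ys[4] = ys[3]-ys[-1] = 3-8 = -5 → [7, 5, 1, 3, -5]
append 6 → [7, 5, 1, 3, -5, 6]
pop(4) removes -5 → [7, 5, 1, 3, 6]
ys[-1] = ys[-1]-ys[3] = 6-3 = 3 → [7, 5, 1, 3, 3]
ys[-1] = ys[0]*ys[3] = 7*3 = 21 → [7, 5, 1, 3, 21]
pop(0) removes 7 → [5, 1, 3, 21]
sum = 30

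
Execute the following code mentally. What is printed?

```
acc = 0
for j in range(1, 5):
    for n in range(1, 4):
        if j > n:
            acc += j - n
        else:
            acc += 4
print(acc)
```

34

j=1,n=1: not 1>1, acc = 0+4 = 4
j=1,n=2: not 1>2, acc = 4+4 = 8
j=1,n=3: not 1>3, acc = 8+4 = 12
j=2,n=1: 2>1, acc = 12+1 = 13
j=2,n=2: not 2>2, acc = 13+4 = 17
j=2,n=3: not 2>3, acc = 17+4 = 21
j=3,n=1: 3>1, acc = 21+2 = 23
j=3,n=2: 3>2, acc = 23+1 = 24
j=3,n=3: not 3>3, acc = 24+4 = 28
j=4,n=1: 4>1, acc = 28+3 = 31
j=4,n=2: 4>2, acc = 31+2 = 33
j=4,n=3: 4>3, acc = 33+1 = 34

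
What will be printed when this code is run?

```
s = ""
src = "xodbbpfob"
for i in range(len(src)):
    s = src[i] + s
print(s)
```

i=0: prepend 'x' → 'x'
i=1: prepend 'o' → 'ox'
i=2: prepend 'd' → 'dox'
i=3: prepend 'b' → 'bdox'
i=4: prepend 'b' → 'bbdox'
i=5: prepend 'p' → 'pbbdox'
i=6: prepend 'f' → 'fpbbdox'
i=7: prepend 'o' → 'ofpbbdox'
i=8: prepend 'b' → 'bofpbbdox'

bofpbbdox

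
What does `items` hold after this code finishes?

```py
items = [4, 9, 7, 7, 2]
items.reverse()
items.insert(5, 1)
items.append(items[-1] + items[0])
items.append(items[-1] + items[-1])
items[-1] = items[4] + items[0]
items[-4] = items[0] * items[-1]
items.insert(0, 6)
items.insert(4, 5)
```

[6, 2, 7, 7, 5, 9, 12, 1, 3, 6]

reverse → [2, 7, 7, 9, 4]
insert 1 at 5 → [2, 7, 7, 9, 4, 1]
append items[-1]+items[0] = 1+2 = 3 → [2, 7, 7, 9, 4, 1, 3]
append items[-1]+items[-1] = 3+3 = 6 → [2, 7, 7, 9, 4, 1, 3, 6]
items[-1] = items[4]+items[0] = 4+2 = 6 → [2, 7, 7, 9, 4, 1, 3, 6]
items[-4] = items[0]*items[-1] = 2*6 = 12 → [2, 7, 7, 9, 12, 1, 3, 6]
insert 6 at 0 → [6, 2, 7, 7, 9, 12, 1, 3, 6]
insert 5 at 4 → [6, 2, 7, 7, 5, 9, 12, 1, 3, 6]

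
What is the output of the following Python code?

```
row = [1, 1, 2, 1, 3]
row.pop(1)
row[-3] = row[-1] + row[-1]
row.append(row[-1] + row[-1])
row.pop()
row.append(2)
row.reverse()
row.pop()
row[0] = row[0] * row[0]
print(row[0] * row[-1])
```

pop(1) removes 1 → [1, 2, 1, 3]
row[-3] = row[-1]+row[-1] = 3+3 = 6 → [1, 6, 1, 3]
append row[-1]+row[-1] = 3+3 = 6 → [1, 6, 1, 3, 6]
pop() removes 6 → [1, 6, 1, 3]
append 2 → [1, 6, 1, 3, 2]
reverse → [2, 3, 1, 6, 1]
pop() removes 1 → [2, 3, 1, 6]
row[0] = row[0]*row[0] = 2*2 = 4 → [4, 3, 1, 6]
row[0]*row[-1] = 4*6 = 24

24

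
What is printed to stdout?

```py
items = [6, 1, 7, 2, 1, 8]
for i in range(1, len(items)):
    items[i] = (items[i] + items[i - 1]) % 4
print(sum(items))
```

13

i=1: items[1] = (1+6)%4 = 3 → [6, 3, 7, 2, 1, 8]
i=2: items[2] = (7+3)%4 = 2 → [6, 3, 2, 2, 1, 8]
i=3: items[3] = (2+2)%4 = 0 → [6, 3, 2, 0, 1, 8]
i=4: items[4] = (1+0)%4 = 1 → [6, 3, 2, 0, 1, 8]
i=5: items[5] = (8+1)%4 = 1 → [6, 3, 2, 0, 1, 1]
sum = 13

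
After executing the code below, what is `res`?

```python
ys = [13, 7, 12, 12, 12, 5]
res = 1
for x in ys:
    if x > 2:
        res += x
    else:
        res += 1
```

62

x=13: >2, res = 1+13 = 14
x=7: >2, res = 14+7 = 21
x=12: >2, res = 21+12 = 33
x=12: >2, res = 33+12 = 45
x=12: >2, res = 45+12 = 57
x=5: >2, res = 57+5 = 62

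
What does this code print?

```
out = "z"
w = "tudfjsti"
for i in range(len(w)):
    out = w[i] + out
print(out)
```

itsjfdutz

i=0: prepend 't' → 'tz'
i=1: prepend 'u' → 'utz'
i=2: prepend 'd' → 'dutz'
i=3: prepend 'f' → 'fdutz'
i=4: prepend 'j' → 'jfdutz'
i=5: prepend 's' → 'sjfdutz'
i=6: prepend 't' → 'tsjfdutz'
i=7: prepend 'i' → 'itsjfdutz'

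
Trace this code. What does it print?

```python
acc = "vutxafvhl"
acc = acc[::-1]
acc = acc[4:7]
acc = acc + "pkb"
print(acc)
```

reverse → 'lhvfaxtuv'
slice [4:7] → 'axt'
+ 'pkb' → 'axtpkb'

axtpkb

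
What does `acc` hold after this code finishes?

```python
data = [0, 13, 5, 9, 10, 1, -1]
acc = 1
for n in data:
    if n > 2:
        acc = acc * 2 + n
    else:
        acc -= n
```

n=0: not >2, acc = 1-0 = 1
n=13: >2, acc = 1*2+13 = 15
n=5: >2, acc = 15*2+5 = 35
n=9: >2, acc = 35*2+9 = 79
n=10: >2, acc = 79*2+10 = 168
n=1: not >2, acc = 168-1 = 167
n=-1: not >2, acc = 167-(-1) = 168

168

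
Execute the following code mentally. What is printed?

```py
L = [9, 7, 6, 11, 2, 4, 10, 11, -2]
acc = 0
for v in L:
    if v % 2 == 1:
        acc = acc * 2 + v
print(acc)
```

133

v=9: odd, acc = 0*2+9 = 9
v=7: odd, acc = 9*2+7 = 25
v=6: not odd
v=11: odd, acc = 25*2+11 = 61
v=2: not odd
v=4: not odd
v=10: not odd
v=11: odd, acc = 61*2+11 = 133
v=-2: not odd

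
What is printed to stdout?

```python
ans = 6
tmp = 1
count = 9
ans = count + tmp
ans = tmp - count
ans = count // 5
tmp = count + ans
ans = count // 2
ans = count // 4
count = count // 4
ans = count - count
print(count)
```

ans = 9+1 = 10
ans = 1-9 = -8
ans = 9//5 = 1
tmp = 9+1 = 10
ans = 9//2 = 4
ans = 9//4 = 2
count = 9//4 = 2
ans = 2-2 = 0

2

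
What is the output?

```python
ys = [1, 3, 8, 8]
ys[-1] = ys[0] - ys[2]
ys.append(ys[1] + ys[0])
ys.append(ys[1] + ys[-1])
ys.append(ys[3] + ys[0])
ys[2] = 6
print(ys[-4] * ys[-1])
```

ys[-1] = ys[0]-ys[2] = 1-8 = -7 → [1, 3, 8, -7]
append ys[1]+ys[0] = 3+1 = 4 → [1, 3, 8, -7, 4]
append ys[1]+ys[-1] = 3+4 = 7 → [1, 3, 8, -7, 4, 7]
append ys[3]+ys[0] = (-7)+1 = -6 → [1, 3, 8, -7, 4, 7, -6]
ys[2] = 6 → [1, 3, 6, -7, 4, 7, -6]
ys[-4]*ys[-1] = (-7)*(-6) = 42

42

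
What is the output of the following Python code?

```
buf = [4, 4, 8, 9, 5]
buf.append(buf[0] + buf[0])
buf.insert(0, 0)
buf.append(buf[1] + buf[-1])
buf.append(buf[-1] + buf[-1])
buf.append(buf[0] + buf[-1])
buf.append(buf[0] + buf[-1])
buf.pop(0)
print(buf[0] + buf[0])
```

append buf[0]+buf[0] = 4+4 = 8 → [4, 4, 8, 9, 5, 8]
insert 0 at 0 → [0, 4, 4, 8, 9, 5, 8]
append buf[1]+buf[-1] = 4+8 = 12 → [0, 4, 4, 8, 9, 5, 8, 12]
append buf[-1]+buf[-1] = 12+12 = 24 → [0, 4, 4, 8, 9, 5, 8, 12, 24]
append buf[0]+buf[-1] = 0+24 = 24 → [0, 4, 4, 8, 9, 5, 8, 12, 24, 24]
append buf[0]+buf[-1] = 0+24 = 24 → [0, 4, 4, 8, 9, 5, 8, 12, 24, 24, 24]
pop(0) removes 0 → [4, 4, 8, 9, 5, 8, 12, 24, 24, 24]
buf[0]+buf[0] = 4+4 = 8

8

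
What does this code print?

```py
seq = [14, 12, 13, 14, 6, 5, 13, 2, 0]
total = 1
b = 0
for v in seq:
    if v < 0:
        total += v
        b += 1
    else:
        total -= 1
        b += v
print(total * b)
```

v=14: not <0, total = 1-1 = 0; b=14
v=12: not <0, total = 0-1 = -1; b=26
v=13: not <0, total = (-1)-1 = -2; b=39
v=14: not <0, total = (-2)-1 = -3; b=53
v=6: not <0, total = (-3)-1 = -4; b=59
v=5: not <0, total = (-4)-1 = -5; b=64
v=13: not <0, total = (-5)-1 = -6; b=77
v=2: not <0, total = (-6)-1 = -7; b=79
v=0: not <0, total = (-7)-1 = -8; b=79
total*b = (-8)*79 = -632

-632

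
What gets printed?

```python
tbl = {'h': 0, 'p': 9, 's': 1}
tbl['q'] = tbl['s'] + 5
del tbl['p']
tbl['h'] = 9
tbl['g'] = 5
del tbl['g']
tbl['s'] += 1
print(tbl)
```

{'h': 9, 's': 2, 'q': 6}

tbl['q'] = tbl['s']+5 = 6 → {'h': 0, 'p': 9, 's': 1, 'q': 6}
del 'p' → {'h': 0, 's': 1, 'q': 6}
tbl['h'] = 9 → {'h': 9, 's': 1, 'q': 6}
tbl['g'] = 5 → {'h': 9, 's': 1, 'q': 6, 'g': 5}
del 'g' → {'h': 9, 's': 1, 'q': 6}
tbl['s'] = 1+1 = 2 → {'h': 9, 's': 2, 'q': 6}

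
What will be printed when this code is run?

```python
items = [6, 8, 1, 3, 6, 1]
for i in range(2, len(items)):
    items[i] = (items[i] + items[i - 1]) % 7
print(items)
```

[6, 8, 2, 5, 4, 5]

i=2: items[2] = (1+8)%7 = 2 → [6, 8, 2, 3, 6, 1]
i=3: items[3] = (3+2)%7 = 5 → [6, 8, 2, 5, 6, 1]
i=4: items[4] = (6+5)%7 = 4 → [6, 8, 2, 5, 4, 1]
i=5: items[5] = (1+4)%7 = 5 → [6, 8, 2, 5, 4, 5]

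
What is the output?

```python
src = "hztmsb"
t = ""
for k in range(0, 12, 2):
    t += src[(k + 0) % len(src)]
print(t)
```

htshts

k=0: add src[0]='h' → 'h'
k=2: add src[2]='t' → 'ht'
k=4: add src[4]='s' → 'hts'
k=6: add src[0]='h' → 'htsh'
k=8: add src[2]='t' → 'htsht'
k=10: add src[4]='s' → 'htshts'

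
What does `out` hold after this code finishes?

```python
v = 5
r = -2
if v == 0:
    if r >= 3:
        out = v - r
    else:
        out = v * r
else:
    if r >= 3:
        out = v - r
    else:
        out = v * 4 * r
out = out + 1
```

v=5, r=-2
v == 0 is False; r >= 3 is False
→ out = v * 4 * r = -40
out = (-40)+1 = -39

-39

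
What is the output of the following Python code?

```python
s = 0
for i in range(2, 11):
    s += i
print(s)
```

i=2: s = 0+2 = 2
i=3: s = 2+3 = 5
i=4: s = 5+4 = 9
i=5: s = 9+5 = 14
i=6: s = 14+6 = 20
i=7: s = 20+7 = 27
i=8: s = 27+8 = 35
i=9: s = 35+9 = 44
i=10: s = 44+10 = 54

54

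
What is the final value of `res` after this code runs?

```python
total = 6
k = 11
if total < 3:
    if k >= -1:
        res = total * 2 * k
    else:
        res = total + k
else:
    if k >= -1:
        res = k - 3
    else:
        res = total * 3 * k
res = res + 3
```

11

total=6, k=11
total < 3 is False; k >= -1 is True
→ res = k - 3 = 8
res = 8+3 = 11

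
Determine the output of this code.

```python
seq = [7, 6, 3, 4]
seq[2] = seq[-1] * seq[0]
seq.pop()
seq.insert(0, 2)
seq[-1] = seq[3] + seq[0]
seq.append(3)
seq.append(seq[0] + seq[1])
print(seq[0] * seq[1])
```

seq[2] = seq[-1]*seq[0] = 4*7 = 28 → [7, 6, 28, 4]
pop() removes 4 → [7, 6, 28]
insert 2 at 0 → [2, 7, 6, 28]
seq[-1] = seq[3]+seq[0] = 28+2 = 30 → [2, 7, 6, 30]
append 3 → [2, 7, 6, 30, 3]
append seq[0]+seq[1] = 2+7 = 9 → [2, 7, 6, 30, 3, 9]
seq[0]*seq[1] = 2*7 = 14

14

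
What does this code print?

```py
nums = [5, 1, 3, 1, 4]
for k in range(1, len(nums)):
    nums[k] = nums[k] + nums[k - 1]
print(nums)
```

k=1: nums[1] = 1+5 = 6 → [5, 6, 3, 1, 4]
k=2: nums[2] = 3+6 = 9 → [5, 6, 9, 1, 4]
k=3: nums[3] = 1+9 = 10 → [5, 6, 9, 10, 4]
k=4: nums[4] = 4+10 = 14 → [5, 6, 9, 10, 14]

[5, 6, 9, 10, 14]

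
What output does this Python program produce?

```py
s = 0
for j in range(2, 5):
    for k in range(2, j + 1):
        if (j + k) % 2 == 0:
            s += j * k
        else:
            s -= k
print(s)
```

32

j=2,k=2: even sum, s = 0+4 = 4
j=3,k=2: odd sum, s = 4-2 = 2
j=3,k=3: even sum, s = 2+9 = 11
j=4,k=2: even sum, s = 11+8 = 19
j=4,k=3: odd sum, s = 19-3 = 16
j=4,k=4: even sum, s = 16+16 = 32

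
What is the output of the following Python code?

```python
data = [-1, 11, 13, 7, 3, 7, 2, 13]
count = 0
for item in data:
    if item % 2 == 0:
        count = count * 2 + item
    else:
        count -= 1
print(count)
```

-11

item=-1: not even, count = 0-1 = -1
item=11: not even, count = (-1)-1 = -2
item=13: not even, count = (-2)-1 = -3
item=7: not even, count = (-3)-1 = -4
item=3: not even, count = (-4)-1 = -5
item=7: not even, count = (-5)-1 = -6
item=2: even, count = (-6)*2+2 = -10
item=13: not even, count = (-10)-1 = -11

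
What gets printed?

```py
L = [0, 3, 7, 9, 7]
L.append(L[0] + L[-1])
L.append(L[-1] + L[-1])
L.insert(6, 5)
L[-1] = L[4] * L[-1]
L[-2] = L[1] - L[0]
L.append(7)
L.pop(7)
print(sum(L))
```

43

append L[0]+L[-1] = 0+7 = 7 → [0, 3, 7, 9, 7, 7]
append L[-1]+L[-1] = 7+7 = 14 → [0, 3, 7, 9, 7, 7, 14]
insert 5 at 6 → [0, 3, 7, 9, 7, 7, 5, 14]
L[-1] = L[4]*L[-1] = 7*14 = 98 → [0, 3, 7, 9, 7, 7, 5, 98]
L[-2] = L[1]-L[0] = 3-0 = 3 → [0, 3, 7, 9, 7, 7, 3, 98]
append 7 → [0, 3, 7, 9, 7, 7, 3, 98, 7]
pop(7) removes 98 → [0, 3, 7, 9, 7, 7, 3, 7]
sum = 43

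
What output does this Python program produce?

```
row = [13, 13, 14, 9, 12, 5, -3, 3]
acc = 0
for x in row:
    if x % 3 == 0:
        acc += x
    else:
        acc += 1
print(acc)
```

25

x=13: not %3==0, acc = 0+1 = 1
x=13: not %3==0, acc = 1+1 = 2
x=14: not %3==0, acc = 2+1 = 3
x=9: %3==0, acc = 3+9 = 12
x=12: %3==0, acc = 12+12 = 24
x=5: not %3==0, acc = 24+1 = 25
x=-3: %3==0, acc = 25+(-3) = 22
x=3: %3==0, acc = 22+3 = 25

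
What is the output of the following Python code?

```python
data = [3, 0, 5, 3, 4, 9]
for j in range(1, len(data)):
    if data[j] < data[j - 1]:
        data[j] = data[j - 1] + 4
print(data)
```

j=1: 0<3, data[1] = 3+4 = 7 → [3, 7, 5, 3, 4, 9]
j=2: 5<7, data[2] = 7+4 = 11 → [3, 7, 11, 3, 4, 9]
j=3: 3<11, data[3] = 11+4 = 15 → [3, 7, 11, 15, 4, 9]
j=4: 4<15, data[4] = 15+4 = 19 → [3, 7, 11, 15, 19, 9]
j=5: 9<19, data[5] = 19+4 = 23 → [3, 7, 11, 15, 19, 23]

[3, 7, 11, 15, 19, 23]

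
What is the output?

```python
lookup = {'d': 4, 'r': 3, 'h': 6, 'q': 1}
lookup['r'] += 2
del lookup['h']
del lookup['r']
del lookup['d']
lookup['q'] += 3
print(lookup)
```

{'q': 4}

lookup['r'] = 3+2 = 5 → {'d': 4, 'r': 5, 'h': 6, 'q': 1}
del 'h' → {'d': 4, 'r': 5, 'q': 1}
del 'r' → {'d': 4, 'q': 1}
del 'd' → {'q': 1}
lookup['q'] = 1+3 = 4 → {'q': 4}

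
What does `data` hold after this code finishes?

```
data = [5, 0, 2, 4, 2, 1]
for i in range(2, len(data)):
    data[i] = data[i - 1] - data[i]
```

i=2: data[2] = 0-2 = -2 → [5, 0, -2, 4, 2, 1]
i=3: data[3] = (-2)-4 = -6 → [5, 0, -2, -6, 2, 1]
i=4: data[4] = (-6)-2 = -8 → [5, 0, -2, -6, -8, 1]
i=5: data[5] = (-8)-1 = -9 → [5, 0, -2, -6, -8, -9]

[5, 0, -2, -6, -8, -9]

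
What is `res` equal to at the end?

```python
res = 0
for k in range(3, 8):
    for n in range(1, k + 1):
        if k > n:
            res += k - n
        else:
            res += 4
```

k=3,n=1: 3>1, res = 0+2 = 2
k=3,n=2: 3>2, res = 2+1 = 3
k=3,n=3: not 3>3, res = 3+4 = 7
k=4,n=1: 4>1, res = 7+3 = 10
k=4,n=2: 4>2, res = 10+2 = 12
k=4,n=3: 4>3, res = 12+1 = 13
k=4,n=4: not 4>4, res = 13+4 = 17
k=5,n=1: 5>1, res = 17+4 = 21
k=5,n=2: 5>2, res = 21+3 = 24
k=5,n=3: 5>3, res = 24+2 = 26
k=5,n=4: 5>4, res = 26+1 = 27
k=5,n=5: not 5>5, res = 27+4 = 31
k=6,n=1: 6>1, res = 31+5 = 36
k=6,n=2: 6>2, res = 36+4 = 40
k=6,n=3: 6>3, res = 40+3 = 43
k=6,n=4: 6>4, res = 43+2 = 45
k=6,n=5: 6>5, res = 45+1 = 46
k=6,n=6: not 6>6, res = 46+4 = 50
k=7,n=1: 7>1, res = 50+6 = 56
k=7,n=2: 7>2, res = 56+5 = 61
k=7,n=3: 7>3, res = 61+4 = 65
k=7,n=4: 7>4, res = 65+3 = 68
k=7,n=5: 7>5, res = 68+2 = 70
k=7,n=6: 7>6, res = 70+1 = 71
k=7,n=7: not 7>7, res = 71+4 = 75

75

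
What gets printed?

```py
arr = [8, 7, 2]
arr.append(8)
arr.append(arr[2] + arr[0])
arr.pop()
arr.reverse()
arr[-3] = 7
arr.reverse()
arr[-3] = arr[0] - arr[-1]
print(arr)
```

[8, 0, 7, 8]

append 8 → [8, 7, 2, 8]
append arr[2]+arr[0] = 2+8 = 10 → [8, 7, 2, 8, 10]
pop() removes 10 → [8, 7, 2, 8]
reverse → [8, 2, 7, 8]
arr[-3] = 7 → [8, 7, 7, 8]
reverse → [8, 7, 7, 8]
arr[-3] = arr[0]-arr[-1] = 8-8 = 0 → [8, 0, 7, 8]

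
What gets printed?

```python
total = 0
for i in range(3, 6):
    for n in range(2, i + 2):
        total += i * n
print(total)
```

183

i=3,n=2: total = 0+6 = 6
i=3,n=3: total = 6+9 = 15
i=3,n=4: total = 15+12 = 27
i=4,n=2: total = 27+8 = 35
i=4,n=3: total = 35+12 = 47
i=4,n=4: total = 47+16 = 63
i=4,n=5: total = 63+20 = 83
i=5,n=2: total = 83+10 = 93
i=5,n=3: total = 93+15 = 108
i=5,n=4: total = 108+20 = 128
i=5,n=5: total = 128+25 = 153
i=5,n=6: total = 153+30 = 183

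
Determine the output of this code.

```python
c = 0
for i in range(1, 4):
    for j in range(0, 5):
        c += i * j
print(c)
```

i=1,j=0: c = 0+0 = 0
i=1,j=1: c = 0+1 = 1
i=1,j=2: c = 1+2 = 3
i=1,j=3: c = 3+3 = 6
i=1,j=4: c = 6+4 = 10
i=2,j=0: c = 10+0 = 10
i=2,j=1: c = 10+2 = 12
i=2,j=2: c = 12+4 = 16
i=2,j=3: c = 16+6 = 22
i=2,j=4: c = 22+8 = 30
i=3,j=0: c = 30+0 = 30
i=3,j=1: c = 30+3 = 33
i=3,j=2: c = 33+6 = 39
i=3,j=3: c = 39+9 = 48
i=3,j=4: c = 48+12 = 60

60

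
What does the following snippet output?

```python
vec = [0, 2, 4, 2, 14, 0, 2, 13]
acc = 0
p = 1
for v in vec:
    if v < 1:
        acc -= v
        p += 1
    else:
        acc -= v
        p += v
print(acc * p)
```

v=0: <1, acc = 0-0 = 0; p=2
v=2: not <1, acc = 0-2 = -2; p=4
v=4: not <1, acc = (-2)-4 = -6; p=8
v=2: not <1, acc = (-6)-2 = -8; p=10
v=14: not <1, acc = (-8)-14 = -22; p=24
v=0: <1, acc = (-22)-0 = -22; p=25
v=2: not <1, acc = (-22)-2 = -24; p=27
v=13: not <1, acc = (-24)-13 = -37; p=40
acc*p = (-37)*40 = -1480

-1480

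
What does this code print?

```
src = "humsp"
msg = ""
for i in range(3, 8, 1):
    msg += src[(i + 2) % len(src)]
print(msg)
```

i=3: add src[0]='h' → 'h'
i=4: add src[1]='u' → 'hu'
i=5: add src[2]='m' → 'hum'
i=6: add src[3]='s' → 'hums'
i=7: add src[4]='p' → 'humsp'

humsp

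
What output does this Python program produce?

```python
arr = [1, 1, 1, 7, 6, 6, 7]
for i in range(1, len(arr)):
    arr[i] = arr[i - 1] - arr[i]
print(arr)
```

i=1: arr[1] = 1-1 = 0 → [1, 0, 1, 7, 6, 6, 7]
i=2: arr[2] = 0-1 = -1 → [1, 0, -1, 7, 6, 6, 7]
i=3: arr[3] = (-1)-7 = -8 → [1, 0, -1, -8, 6, 6, 7]
i=4: arr[4] = (-8)-6 = -14 → [1, 0, -1, -8, -14, 6, 7]
i=5: arr[5] = (-14)-6 = -20 → [1, 0, -1, -8, -14, -20, 7]
i=6: arr[6] = (-20)-7 = -27 → [1, 0, -1, -8, -14, -20, -27]

[1, 0, -1, -8, -14, -20, -27]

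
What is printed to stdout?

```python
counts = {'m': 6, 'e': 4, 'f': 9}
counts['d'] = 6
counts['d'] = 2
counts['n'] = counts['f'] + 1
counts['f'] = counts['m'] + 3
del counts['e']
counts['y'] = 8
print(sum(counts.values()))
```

35

counts['d'] = 6 → {'m': 6, 'e': 4, 'f': 9, 'd': 6}
counts['d'] = 2 → {'m': 6, 'e': 4, 'f': 9, 'd': 2}
counts['n'] = counts['f']+1 = 10 → {'m': 6, 'e': 4, 'f': 9, 'd': 2, 'n': 10}
counts['f'] = counts['m']+3 = 9 → {'m': 6, 'e': 4, 'f': 9, 'd': 2, 'n': 10}
del 'e' → {'m': 6, 'f': 9, 'd': 2, 'n': 10}
counts['y'] = 8 → {'m': 6, 'f': 9, 'd': 2, 'n': 10, 'y': 8}
sum of values = 35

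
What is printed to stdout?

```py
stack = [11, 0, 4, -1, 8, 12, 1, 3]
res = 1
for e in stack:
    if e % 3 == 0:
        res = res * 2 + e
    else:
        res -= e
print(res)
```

e=11: not %3==0, res = 1-11 = -10
e=0: %3==0, res = (-10)*2+0 = -20
e=4: not %3==0, res = (-20)-4 = -24
e=-1: not %3==0, res = (-24)-(-1) = -23
e=8: not %3==0, res = (-23)-8 = -31
e=12: %3==0, res = (-31)*2+12 = -50
e=1: not %3==0, res = (-50)-1 = -51
e=3: %3==0, res = (-51)*2+3 = -99

-99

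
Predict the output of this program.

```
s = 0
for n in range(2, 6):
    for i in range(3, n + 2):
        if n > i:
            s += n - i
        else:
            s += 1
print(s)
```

n=2,i=3: not 2>3, s = 0+1 = 1
n=3,i=3: not 3>3, s = 1+1 = 2
n=3,i=4: not 3>4, s = 2+1 = 3
n=4,i=3: 4>3, s = 3+1 = 4
n=4,i=4: not 4>4, s = 4+1 = 5
n=4,i=5: not 4>5, s = 5+1 = 6
n=5,i=3: 5>3, s = 6+2 = 8
n=5,i=4: 5>4, s = 8+1 = 9
n=5,i=5: not 5>5, s = 9+1 = 10
n=5,i=6: not 5>6, s = 10+1 = 11

11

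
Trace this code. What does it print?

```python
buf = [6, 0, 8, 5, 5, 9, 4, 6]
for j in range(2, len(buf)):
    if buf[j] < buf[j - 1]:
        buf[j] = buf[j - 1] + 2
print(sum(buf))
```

84

j=2: 8>=0, unchanged → [6, 0, 8, 5, 5, 9, 4, 6]
j=3: 5<8, buf[3] = 8+2 = 10 → [6, 0, 8, 10, 5, 9, 4, 6]
j=4: 5<10, buf[4] = 10+2 = 12 → [6, 0, 8, 10, 12, 9, 4, 6]
j=5: 9<12, buf[5] = 12+2 = 14 → [6, 0, 8, 10, 12, 14, 4, 6]
j=6: 4<14, buf[6] = 14+2 = 16 → [6, 0, 8, 10, 12, 14, 16, 6]
j=7: 6<16, buf[7] = 16+2 = 18 → [6, 0, 8, 10, 12, 14, 16, 18]
sum = 84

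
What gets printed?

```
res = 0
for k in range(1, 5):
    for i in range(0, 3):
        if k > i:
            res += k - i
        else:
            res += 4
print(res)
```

31

k=1,i=0: 1>0, res = 0+1 = 1
k=1,i=1: not 1>1, res = 1+4 = 5
k=1,i=2: not 1>2, res = 5+4 = 9
k=2,i=0: 2>0, res = 9+2 = 11
k=2,i=1: 2>1, res = 11+1 = 12
k=2,i=2: not 2>2, res = 12+4 = 16
k=3,i=0: 3>0, res = 16+3 = 19
k=3,i=1: 3>1, res = 19+2 = 21
k=3,i=2: 3>2, res = 21+1 = 22
k=4,i=0: 4>0, res = 22+4 = 26
k=4,i=1: 4>1, res = 26+3 = 29
k=4,i=2: 4>2, res = 29+2 = 31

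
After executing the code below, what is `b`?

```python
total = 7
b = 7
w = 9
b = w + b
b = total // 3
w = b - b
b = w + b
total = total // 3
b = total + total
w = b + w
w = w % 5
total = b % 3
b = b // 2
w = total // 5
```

2

b = 9+7 = 16
b = 7//3 = 2
w = 2-2 = 0
b = 0+2 = 2
total = 7//3 = 2
b = 2+2 = 4
w = 4+0 = 4
w = 4%5 = 4
total = 4%3 = 1
b = 4//2 = 2
w = 1//5 = 0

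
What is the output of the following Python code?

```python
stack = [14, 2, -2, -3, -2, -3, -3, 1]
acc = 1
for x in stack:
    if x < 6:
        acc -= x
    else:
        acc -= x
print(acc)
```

-3

x=14: not <6, acc = 1-14 = -13
x=2: <6, acc = (-13)-2 = -15
x=-2: <6, acc = (-15)-(-2) = -13
x=-3: <6, acc = (-13)-(-3) = -10
x=-2: <6, acc = (-10)-(-2) = -8
x=-3: <6, acc = (-8)-(-3) = -5
x=-3: <6, acc = (-5)-(-3) = -2
x=1: <6, acc = (-2)-1 = -3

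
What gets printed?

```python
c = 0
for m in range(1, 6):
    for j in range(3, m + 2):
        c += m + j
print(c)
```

m=2,j=3: c = 0+5 = 5
m=3,j=3: c = 5+6 = 11
m=3,j=4: c = 11+7 = 18
m=4,j=3: c = 18+7 = 25
m=4,j=4: c = 25+8 = 33
m=4,j=5: c = 33+9 = 42
m=5,j=3: c = 42+8 = 50
m=5,j=4: c = 50+9 = 59
m=5,j=5: c = 59+10 = 69
m=5,j=6: c = 69+11 = 80

80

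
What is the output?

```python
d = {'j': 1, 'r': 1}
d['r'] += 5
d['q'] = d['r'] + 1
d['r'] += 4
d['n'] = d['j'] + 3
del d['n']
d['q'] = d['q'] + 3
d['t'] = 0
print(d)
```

{'j': 1, 'r': 10, 'q': 10, 't': 0}

d['r'] = 1+5 = 6 → {'j': 1, 'r': 6}
d['q'] = d['r']+1 = 7 → {'j': 1, 'r': 6, 'q': 7}
d['r'] = 6+4 = 10 → {'j': 1, 'r': 10, 'q': 7}
d['n'] = d['j']+3 = 4 → {'j': 1, 'r': 10, 'q': 7, 'n': 4}
del 'n' → {'j': 1, 'r': 10, 'q': 7}
d['q'] = d['q']+3 = 10 → {'j': 1, 'r': 10, 'q': 10}
d['t'] = 0 → {'j': 1, 'r': 10, 'q': 10, 't': 0}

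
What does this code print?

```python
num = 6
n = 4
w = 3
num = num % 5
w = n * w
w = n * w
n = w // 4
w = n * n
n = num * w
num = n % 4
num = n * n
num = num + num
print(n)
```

144

num = 6%5 = 1
w = 4*3 = 12
w = 4*12 = 48
n = 48//4 = 12
w = 12*12 = 144
n = 1*144 = 144
num = 144%4 = 0
num = 144*144 = 20736
num = 20736+20736 = 41472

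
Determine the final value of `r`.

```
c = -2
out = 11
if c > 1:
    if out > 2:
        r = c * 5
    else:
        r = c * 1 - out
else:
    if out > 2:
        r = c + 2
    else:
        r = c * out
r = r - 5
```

-5

c=-2, out=11
c > 1 is False; out > 2 is True
→ r = c + 2 = 0
r = 0-5 = -5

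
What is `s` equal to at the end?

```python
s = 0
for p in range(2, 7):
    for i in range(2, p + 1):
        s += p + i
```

p=2,i=2: s = 0+4 = 4
p=3,i=2: s = 4+5 = 9
p=3,i=3: s = 9+6 = 15
p=4,i=2: s = 15+6 = 21
p=4,i=3: s = 21+7 = 28
p=4,i=4: s = 28+8 = 36
p=5,i=2: s = 36+7 = 43
p=5,i=3: s = 43+8 = 51
p=5,i=4: s = 51+9 = 60
p=5,i=5: s = 60+10 = 70
p=6,i=2: s = 70+8 = 78
p=6,i=3: s = 78+9 = 87
p=6,i=4: s = 87+10 = 97
p=6,i=5: s = 97+11 = 108
p=6,i=6: s = 108+12 = 120

120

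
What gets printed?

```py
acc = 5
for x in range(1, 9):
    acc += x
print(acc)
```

41

x=1: acc = 5+1 = 6
x=2: acc = 6+2 = 8
x=3: acc = 8+3 = 11
x=4: acc = 11+4 = 15
x=5: acc = 15+5 = 20
x=6: acc = 20+6 = 26
x=7: acc = 26+7 = 33
x=8: acc = 33+8 = 41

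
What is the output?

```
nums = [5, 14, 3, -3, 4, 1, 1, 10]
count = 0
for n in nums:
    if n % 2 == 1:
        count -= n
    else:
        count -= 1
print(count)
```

-10

n=5: odd, count = 0-5 = -5
n=14: not odd, count = (-5)-1 = -6
n=3: odd, count = (-6)-3 = -9
n=-3: odd, count = (-9)-(-3) = -6
n=4: not odd, count = (-6)-1 = -7
n=1: odd, count = (-7)-1 = -8
n=1: odd, count = (-8)-1 = -9
n=10: not odd, count = (-9)-1 = -10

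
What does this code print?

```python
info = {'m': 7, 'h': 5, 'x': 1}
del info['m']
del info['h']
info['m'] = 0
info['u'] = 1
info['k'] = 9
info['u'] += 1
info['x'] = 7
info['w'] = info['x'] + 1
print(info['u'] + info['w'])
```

10

del 'm' → {'h': 5, 'x': 1}
del 'h' → {'x': 1}
info['m'] = 0 → {'x': 1, 'm': 0}
info['u'] = 1 → {'x': 1, 'm': 0, 'u': 1}
info['k'] = 9 → {'x': 1, 'm': 0, 'u': 1, 'k': 9}
info['u'] = 1+1 = 2 → {'x': 1, 'm': 0, 'u': 2, 'k': 9}
info['x'] = 7 → {'x': 7, 'm': 0, 'u': 2, 'k': 9}
info['w'] = info['x']+1 = 8 → {'x': 7, 'm': 0, 'u': 2, 'k': 9, 'w': 8}
info['u']+info['w'] = 2+8 = 10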